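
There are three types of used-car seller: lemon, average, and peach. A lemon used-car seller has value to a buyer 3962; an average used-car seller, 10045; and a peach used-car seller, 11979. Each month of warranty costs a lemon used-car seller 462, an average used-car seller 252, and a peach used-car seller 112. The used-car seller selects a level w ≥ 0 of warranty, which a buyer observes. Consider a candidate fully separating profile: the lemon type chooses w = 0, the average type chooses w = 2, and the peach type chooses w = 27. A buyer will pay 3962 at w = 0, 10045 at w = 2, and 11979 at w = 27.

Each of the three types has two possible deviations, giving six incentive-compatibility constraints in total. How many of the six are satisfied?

4

Average (own payoff 10045 − 252×2 = 9541): to w=0 gives 3962 → no gain ✓; to w=27 gives 11979 − 252×27 = 5175 → no gain ✓.
Lemon (own payoff 3962): to w=2 gives 10045 − 462×2 = 9121 → profitable ✗; to w=27 gives 11979 − 462×27 = -495 → no gain ✓.
Peach (own payoff 11979 − 112×27 = 8955): to w=0 gives 3962 → no gain ✓; to w=2 gives 10045 − 112×2 = 9821 → profitable ✗.
4 of the 6 constraints hold; not an equilibrium.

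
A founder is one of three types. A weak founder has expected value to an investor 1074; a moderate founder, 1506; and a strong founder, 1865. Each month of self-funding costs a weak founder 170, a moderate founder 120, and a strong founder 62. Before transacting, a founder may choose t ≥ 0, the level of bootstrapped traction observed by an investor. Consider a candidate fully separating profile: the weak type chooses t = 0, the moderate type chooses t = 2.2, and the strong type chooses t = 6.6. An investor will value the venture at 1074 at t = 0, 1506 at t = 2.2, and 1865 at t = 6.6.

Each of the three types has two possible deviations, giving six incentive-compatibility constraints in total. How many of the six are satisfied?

5

Moderate (own payoff 1506 − 120×2.2 = 1242): to t=0 gives 1074 → no gain ✓; to t=6.6 gives 1865 − 120×6.6 = 1073 → no gain ✓.
Weak (own payoff 1074): to t=2.2 gives 1506 − 170×2.2 = 1132 → profitable ✗; to t=6.6 gives 1865 − 170×6.6 = 743 → no gain ✓.
Strong (own payoff 1865 − 62×6.6 = 1455.8): to t=0 gives 1074 → no gain ✓; to t=2.2 gives 1506 − 62×2.2 = 1369.6 → no gain ✓.
5 of the 6 constraints hold; not an equilibrium.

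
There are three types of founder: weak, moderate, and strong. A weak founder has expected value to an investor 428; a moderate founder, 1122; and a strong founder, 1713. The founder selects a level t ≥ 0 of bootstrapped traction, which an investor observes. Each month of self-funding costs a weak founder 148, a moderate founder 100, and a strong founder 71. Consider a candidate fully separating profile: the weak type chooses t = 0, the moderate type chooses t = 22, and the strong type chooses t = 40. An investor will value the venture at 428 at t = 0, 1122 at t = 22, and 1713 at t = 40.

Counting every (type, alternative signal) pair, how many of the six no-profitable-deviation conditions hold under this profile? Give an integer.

Moderate (own payoff 1122 − 100×22 = -1078): to t=0 gives 428 → profitable ✗; to t=40 gives 1713 − 100×40 = -2287 → no gain ✓.
Weak (own payoff 428): to t=22 gives 1122 − 148×22 = -2134 → no gain ✓; to t=40 gives 1713 − 148×40 = -4207 → no gain ✓.
Strong (own payoff 1713 − 71×40 = -1127): to t=0 gives 428 → profitable ✗; to t=22 gives 1122 − 71×22 = -440 → profitable ✗.
3 of the 6 constraints hold; not an equilibrium.

3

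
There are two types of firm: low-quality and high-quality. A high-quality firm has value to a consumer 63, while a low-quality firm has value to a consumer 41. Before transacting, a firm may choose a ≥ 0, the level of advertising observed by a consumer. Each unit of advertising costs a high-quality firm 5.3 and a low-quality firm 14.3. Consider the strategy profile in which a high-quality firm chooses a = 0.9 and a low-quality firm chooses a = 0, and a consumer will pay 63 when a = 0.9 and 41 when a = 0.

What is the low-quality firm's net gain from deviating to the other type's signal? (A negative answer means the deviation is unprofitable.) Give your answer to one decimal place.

Playing a = 0 the low-quality firm receives 41.
Deviating to a = 0.9 brings payment 63 at cost 14.3 × 0.9 = 12.87, netting 50.13.
Gain from deviating: 50.13 − 41 = 9.13, i.e. 9.1 to one decimal place.
The gain is positive, so the low-quality type's incentive-compatibility constraint is violated — this profile is not a separating equilibrium.

9.1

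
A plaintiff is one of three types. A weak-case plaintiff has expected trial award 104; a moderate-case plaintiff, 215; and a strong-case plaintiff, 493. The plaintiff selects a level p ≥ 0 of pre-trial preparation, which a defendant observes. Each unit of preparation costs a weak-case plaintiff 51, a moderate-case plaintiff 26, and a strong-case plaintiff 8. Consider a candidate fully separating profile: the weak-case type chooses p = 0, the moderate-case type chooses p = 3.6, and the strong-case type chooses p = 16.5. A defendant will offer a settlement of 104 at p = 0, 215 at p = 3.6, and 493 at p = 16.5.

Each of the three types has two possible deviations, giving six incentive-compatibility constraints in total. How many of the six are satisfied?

6

Weak-case (own payoff 104): to p=3.6 gives 215 − 51×3.6 = 31.4 → no gain ✓; to p=16.5 gives 493 − 51×16.5 = -348.5 → no gain ✓.
Strong-case (own payoff 493 − 8×16.5 = 361): to p=0 gives 104 → no gain ✓; to p=3.6 gives 215 − 8×3.6 = 186.2 → no gain ✓.
Moderate-case (own payoff 215 − 26×3.6 = 121.4): to p=0 gives 104 → no gain ✓; to p=16.5 gives 493 − 26×16.5 = 64 → no gain ✓.
6 of the 6 constraints hold; this profile is a separating equilibrium.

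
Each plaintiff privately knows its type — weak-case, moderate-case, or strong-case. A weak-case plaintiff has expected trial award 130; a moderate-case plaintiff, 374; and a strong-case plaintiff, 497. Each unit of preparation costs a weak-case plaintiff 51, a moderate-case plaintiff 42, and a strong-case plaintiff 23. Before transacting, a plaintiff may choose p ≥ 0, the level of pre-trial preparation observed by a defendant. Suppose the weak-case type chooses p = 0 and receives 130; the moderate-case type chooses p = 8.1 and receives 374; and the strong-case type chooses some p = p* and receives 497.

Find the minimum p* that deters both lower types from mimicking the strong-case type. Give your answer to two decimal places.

Weak-case type (on-path payoff 130) won't mimic when 130 ≥ 497 − 51·p*, i.e. p* ≥ 7.20.
Moderate-case type (on-path payoff 374 − 42×8.1 = 33.8) won't mimic when 33.8 ≥ 497 − 42·p*, i.e. p* ≥ 11.03.
Both must hold, so p* = max(7.20, 11.03) = 11.03. The moderate-case type's constraint binds.

11.03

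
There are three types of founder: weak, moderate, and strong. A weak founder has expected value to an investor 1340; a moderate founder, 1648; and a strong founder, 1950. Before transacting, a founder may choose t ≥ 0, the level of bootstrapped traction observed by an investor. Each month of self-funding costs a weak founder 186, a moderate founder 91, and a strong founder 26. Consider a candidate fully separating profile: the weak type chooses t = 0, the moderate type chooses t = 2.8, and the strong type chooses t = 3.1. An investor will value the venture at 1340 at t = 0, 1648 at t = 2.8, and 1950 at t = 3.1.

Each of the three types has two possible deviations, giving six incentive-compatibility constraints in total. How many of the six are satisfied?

Moderate (own payoff 1648 − 91×2.8 = 1393.2): to t=0 gives 1340 → no gain ✓; to t=3.1 gives 1950 − 91×3.1 = 1667.9 → profitable ✗.
Strong (own payoff 1950 − 26×3.1 = 1869.4): to t=0 gives 1340 → no gain ✓; to t=2.8 gives 1648 − 26×2.8 = 1575.2 → no gain ✓.
Weak (own payoff 1340): to t=2.8 gives 1648 − 186×2.8 = 1127.2 → no gain ✓; to t=3.1 gives 1950 − 186×3.1 = 1373.4 → profitable ✗.
4 of the 6 constraints hold; not an equilibrium.

4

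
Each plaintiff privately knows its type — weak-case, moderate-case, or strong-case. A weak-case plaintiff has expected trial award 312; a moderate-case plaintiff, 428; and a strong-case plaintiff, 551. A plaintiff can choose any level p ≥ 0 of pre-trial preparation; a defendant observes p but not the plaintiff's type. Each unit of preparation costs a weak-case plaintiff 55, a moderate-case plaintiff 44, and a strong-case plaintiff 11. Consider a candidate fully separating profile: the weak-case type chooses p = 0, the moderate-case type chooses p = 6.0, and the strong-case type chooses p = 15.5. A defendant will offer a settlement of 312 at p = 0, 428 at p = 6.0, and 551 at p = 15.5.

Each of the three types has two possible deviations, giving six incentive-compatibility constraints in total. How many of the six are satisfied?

Weak-case (own payoff 312): to p=6.0 gives 428 − 55×6.0 = 98 → no gain ✓; to p=15.5 gives 551 − 55×15.5 = -301.5 → no gain ✓.
Moderate-case (own payoff 428 − 44×6.0 = 164): to p=0 gives 312 → profitable ✗; to p=15.5 gives 551 − 44×15.5 = -131 → no gain ✓.
Strong-case (own payoff 551 − 11×15.5 = 380.5): to p=0 gives 312 → no gain ✓; to p=6.0 gives 428 − 11×6.0 = 362 → no gain ✓.
5 of the 6 constraints hold; not an equilibrium.

5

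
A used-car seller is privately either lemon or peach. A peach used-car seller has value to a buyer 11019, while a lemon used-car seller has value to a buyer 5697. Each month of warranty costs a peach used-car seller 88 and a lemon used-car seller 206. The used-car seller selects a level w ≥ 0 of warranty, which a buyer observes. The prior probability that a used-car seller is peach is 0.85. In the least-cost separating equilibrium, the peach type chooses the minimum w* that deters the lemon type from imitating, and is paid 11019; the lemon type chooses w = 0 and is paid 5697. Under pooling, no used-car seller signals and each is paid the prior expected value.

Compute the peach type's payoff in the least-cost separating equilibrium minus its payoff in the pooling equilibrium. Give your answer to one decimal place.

-1475.2

Least-cost separating signal: w* solves 5697 = 11019 − 206·w*, so w* = (11019 − 5697)/206 ≈ 25.8350.
Peach type's separating payoff: 11019 − 88 × w* = 11019 − 88 × (11019 − 5697)/206 = 11019 − 468336/206 ≈ 8745.524.
Pooling payoff: 0.85 × 11019 + 0.15 × 5697 = 10220.7.
Difference: 8745.524 − 10220.7 = -1475.176, i.e. -1475.2 to one decimal place.
The peach type would prefer the pooling outcome.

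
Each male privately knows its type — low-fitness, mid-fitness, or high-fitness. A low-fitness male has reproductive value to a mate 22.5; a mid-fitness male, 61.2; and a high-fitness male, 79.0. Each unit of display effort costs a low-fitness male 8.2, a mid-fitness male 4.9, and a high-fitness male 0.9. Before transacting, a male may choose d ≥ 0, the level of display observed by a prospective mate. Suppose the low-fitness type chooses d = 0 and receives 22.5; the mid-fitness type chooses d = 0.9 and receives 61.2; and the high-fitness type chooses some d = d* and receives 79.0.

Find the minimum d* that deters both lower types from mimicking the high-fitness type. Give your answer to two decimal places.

Mid-fitness type (on-path payoff 61.2 − 4.9×0.9 = 56.79) won't mimic when 56.79 ≥ 79.0 − 4.9·d*, i.e. d* ≥ 4.53.
Low-fitness type (on-path payoff 22.5) won't mimic when 22.5 ≥ 79.0 − 8.2·d*, i.e. d* ≥ 6.89.
Both must hold, so d* = max(6.89, 4.53) = 6.89. The low-fitness type's constraint binds.

6.89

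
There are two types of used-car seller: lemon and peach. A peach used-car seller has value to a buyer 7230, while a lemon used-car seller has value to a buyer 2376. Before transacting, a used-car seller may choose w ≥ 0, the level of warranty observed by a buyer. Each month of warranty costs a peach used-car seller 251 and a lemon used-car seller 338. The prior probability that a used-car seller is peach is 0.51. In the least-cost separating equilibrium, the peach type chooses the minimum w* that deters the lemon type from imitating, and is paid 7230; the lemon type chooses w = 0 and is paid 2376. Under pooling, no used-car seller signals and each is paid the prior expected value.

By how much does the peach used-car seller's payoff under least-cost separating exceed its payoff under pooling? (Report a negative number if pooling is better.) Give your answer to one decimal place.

Least-cost separating signal: w* solves 2376 = 7230 − 338·w*, so w* = (7230 − 2376)/338 ≈ 14.3609.
Peach type's separating payoff: 7230 − 251 × w* = 7230 − 251 × (7230 − 2376)/338 = 7230 − 1218354/338 ≈ 3625.402.
Pooling payoff: 0.51 × 7230 + 0.49 × 2376 = 4851.54.
Difference: 3625.402 − 4851.54 = -1226.138, i.e. -1226.1 to one decimal place.
The peach type would prefer the pooling outcome.

-1226.1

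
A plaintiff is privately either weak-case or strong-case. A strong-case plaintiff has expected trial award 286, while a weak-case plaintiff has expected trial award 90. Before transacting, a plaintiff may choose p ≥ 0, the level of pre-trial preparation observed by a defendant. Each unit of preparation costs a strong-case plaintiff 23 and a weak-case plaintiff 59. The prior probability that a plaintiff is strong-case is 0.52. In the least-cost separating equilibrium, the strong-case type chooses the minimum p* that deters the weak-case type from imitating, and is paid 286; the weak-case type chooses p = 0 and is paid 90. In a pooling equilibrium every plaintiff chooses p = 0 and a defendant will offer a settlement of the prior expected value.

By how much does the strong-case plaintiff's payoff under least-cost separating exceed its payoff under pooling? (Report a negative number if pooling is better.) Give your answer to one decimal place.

Least-cost separating signal: p* solves 90 = 286 − 59·p*, so p* = (286 − 90)/59 ≈ 3.3220.
Strong-case type's separating payoff: 286 − 23 × p* = 286 − 23 × (286 − 90)/59 = 286 − 4508/59 ≈ 209.593.
Pooling payoff: 0.52 × 286 + 0.48 × 90 = 191.92.
Difference: 209.593 − 191.92 = 17.673, i.e. 17.7 to one decimal place.
The strong-case type prefers to separate.

17.7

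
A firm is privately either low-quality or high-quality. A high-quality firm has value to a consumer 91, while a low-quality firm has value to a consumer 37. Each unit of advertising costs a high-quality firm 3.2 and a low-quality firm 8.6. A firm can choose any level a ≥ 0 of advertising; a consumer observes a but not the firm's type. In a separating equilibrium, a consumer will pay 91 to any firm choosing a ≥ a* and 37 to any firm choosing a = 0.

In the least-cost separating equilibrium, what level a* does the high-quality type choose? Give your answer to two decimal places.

6.28

A low-quality firm choosing a = 0 receives 37.
Imitating at a* instead would pay 91 at cost 8.6·a*, netting 91 − 8.6·a*.
Indifference: 37 = 91 − 8.6·a*, so a* = (91 − 37) / 8.6 ≈ 6.28.
At a* the low-quality type's incentive constraint just binds; the high-quality type strictly prefers a* since its per-unit cost is lower.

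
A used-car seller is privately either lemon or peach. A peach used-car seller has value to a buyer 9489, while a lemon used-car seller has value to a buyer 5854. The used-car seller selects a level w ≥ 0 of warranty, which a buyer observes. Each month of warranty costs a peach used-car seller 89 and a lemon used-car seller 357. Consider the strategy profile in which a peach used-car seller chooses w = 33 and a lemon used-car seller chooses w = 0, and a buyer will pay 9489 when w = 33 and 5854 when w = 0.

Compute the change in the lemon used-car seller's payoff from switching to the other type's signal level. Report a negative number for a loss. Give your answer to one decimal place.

Playing w = 0 the lemon used-car seller receives 5854.
Deviating to w = 33 brings payment 9489 at cost 357 × 33 = 11781, netting -2292.
Gain from deviating: -2292 − 5854 = -8146.0.
The gain is negative, so the lemon type's incentive-compatibility constraint is satisfied.

-8146.0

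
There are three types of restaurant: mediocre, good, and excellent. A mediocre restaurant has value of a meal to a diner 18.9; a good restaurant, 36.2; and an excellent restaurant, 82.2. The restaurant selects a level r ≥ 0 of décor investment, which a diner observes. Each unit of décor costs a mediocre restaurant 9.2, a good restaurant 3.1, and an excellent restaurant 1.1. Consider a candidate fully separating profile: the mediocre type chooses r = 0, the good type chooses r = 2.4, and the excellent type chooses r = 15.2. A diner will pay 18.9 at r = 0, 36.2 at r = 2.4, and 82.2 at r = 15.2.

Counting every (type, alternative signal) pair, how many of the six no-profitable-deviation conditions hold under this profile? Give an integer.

Good (own payoff 36.2 − 3.1×2.4 = 28.76): to r=0 gives 18.9 → no gain ✓; to r=15.2 gives 82.2 − 3.1×15.2 = 35.08 → profitable ✗.
Excellent (own payoff 82.2 − 1.1×15.2 = 65.48): to r=0 gives 18.9 → no gain ✓; to r=2.4 gives 36.2 − 1.1×2.4 = 33.56 → no gain ✓.
Mediocre (own payoff 18.9): to r=2.4 gives 36.2 − 9.2×2.4 = 14.12 → no gain ✓; to r=15.2 gives 82.2 − 9.2×15.2 = -57.64 → no gain ✓.
5 of the 6 constraints hold; not an equilibrium.

5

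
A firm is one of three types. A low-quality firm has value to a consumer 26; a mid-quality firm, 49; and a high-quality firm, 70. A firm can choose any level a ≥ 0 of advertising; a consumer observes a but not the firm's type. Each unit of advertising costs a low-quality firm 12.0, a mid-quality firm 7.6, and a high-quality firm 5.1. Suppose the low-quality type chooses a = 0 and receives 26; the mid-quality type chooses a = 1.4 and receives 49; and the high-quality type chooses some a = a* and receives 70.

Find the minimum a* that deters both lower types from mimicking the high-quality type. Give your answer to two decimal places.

4.16

Low-quality type (on-path payoff 26) won't mimic when 26 ≥ 70 − 12.0·a*, i.e. a* ≥ 3.67.
Mid-quality type (on-path payoff 49 − 7.6×1.4 = 38.36) won't mimic when 38.36 ≥ 70 − 7.6·a*, i.e. a* ≥ 4.16.
Both must hold, so a* = max(3.67, 4.16) = 4.16. The mid-quality type's constraint binds.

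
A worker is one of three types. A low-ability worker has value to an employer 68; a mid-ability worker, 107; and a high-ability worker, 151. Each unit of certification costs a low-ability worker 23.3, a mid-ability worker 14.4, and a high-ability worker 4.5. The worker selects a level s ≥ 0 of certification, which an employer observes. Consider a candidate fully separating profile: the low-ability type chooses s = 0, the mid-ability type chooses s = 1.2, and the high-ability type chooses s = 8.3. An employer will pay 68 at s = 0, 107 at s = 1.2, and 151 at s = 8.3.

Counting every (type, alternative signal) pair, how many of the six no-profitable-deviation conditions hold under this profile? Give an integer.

5

High-ability (own payoff 151 − 4.5×8.3 = 113.65): to s=0 gives 68 → no gain ✓; to s=1.2 gives 107 − 4.5×1.2 = 101.6 → no gain ✓.
Low-ability (own payoff 68): to s=1.2 gives 107 − 23.3×1.2 = 79.04 → profitable ✗; to s=8.3 gives 151 − 23.3×8.3 = -42.39 → no gain ✓.
Mid-ability (own payoff 107 − 14.4×1.2 = 89.72): to s=0 gives 68 → no gain ✓; to s=8.3 gives 151 − 14.4×8.3 = 31.48 → no gain ✓.
5 of the 6 constraints hold; not an equilibrium.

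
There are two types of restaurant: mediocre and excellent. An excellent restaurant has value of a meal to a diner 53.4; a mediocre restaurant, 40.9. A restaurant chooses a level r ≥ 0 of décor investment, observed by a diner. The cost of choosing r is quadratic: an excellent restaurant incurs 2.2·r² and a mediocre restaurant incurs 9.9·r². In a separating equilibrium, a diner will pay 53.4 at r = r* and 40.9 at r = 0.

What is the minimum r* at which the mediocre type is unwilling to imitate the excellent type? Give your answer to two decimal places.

The mediocre type at r = 0 receives 40.9; imitating at r* yields 53.4 − 9.9·r*².
Indifference: 40.9 = 53.4 − 9.9·r*², so r*² = (53.4 − 40.9) / 9.9 ≈ 1.2626.
r* = √1.2626 ≈ 1.12.

1.12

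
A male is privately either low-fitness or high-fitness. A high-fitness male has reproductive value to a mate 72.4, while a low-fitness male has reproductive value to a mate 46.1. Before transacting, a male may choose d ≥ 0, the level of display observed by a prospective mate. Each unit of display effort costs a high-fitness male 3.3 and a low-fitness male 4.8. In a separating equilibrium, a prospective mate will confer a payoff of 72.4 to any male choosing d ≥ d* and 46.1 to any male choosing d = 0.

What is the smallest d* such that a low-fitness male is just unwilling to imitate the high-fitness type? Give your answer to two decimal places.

A low-fitness male choosing d = 0 receives 46.1.
Imitating at d* instead would pay 72.4 at cost 4.8·d*, netting 72.4 − 4.8·d*.
Indifference: 46.1 = 72.4 − 4.8·d*, so d* = (72.4 − 46.1) / 4.8 ≈ 5.48.
This is the low-fitness type's binding incentive-compatibility constraint; any d ≥ 5.48 sustains separation on that side.

5.48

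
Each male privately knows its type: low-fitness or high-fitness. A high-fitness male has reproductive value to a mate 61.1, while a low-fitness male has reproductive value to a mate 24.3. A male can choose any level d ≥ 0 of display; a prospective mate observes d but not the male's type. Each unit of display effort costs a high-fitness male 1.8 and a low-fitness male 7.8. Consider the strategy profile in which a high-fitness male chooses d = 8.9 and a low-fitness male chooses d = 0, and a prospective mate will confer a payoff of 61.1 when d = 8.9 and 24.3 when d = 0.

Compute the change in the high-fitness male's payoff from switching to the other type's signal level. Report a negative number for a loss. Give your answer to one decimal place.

Playing d = 8.9 the high-fitness male receives 61.1 − 1.8 × 8.9 = 45.08.
Deviating to d = 0 yields 24.3 instead.
Gain from deviating: 24.3 − 45.08 = -20.78, i.e. -20.8 to one decimal place.
The gain is negative, so the high-fitness type's incentive-compatibility constraint is satisfied.

-20.8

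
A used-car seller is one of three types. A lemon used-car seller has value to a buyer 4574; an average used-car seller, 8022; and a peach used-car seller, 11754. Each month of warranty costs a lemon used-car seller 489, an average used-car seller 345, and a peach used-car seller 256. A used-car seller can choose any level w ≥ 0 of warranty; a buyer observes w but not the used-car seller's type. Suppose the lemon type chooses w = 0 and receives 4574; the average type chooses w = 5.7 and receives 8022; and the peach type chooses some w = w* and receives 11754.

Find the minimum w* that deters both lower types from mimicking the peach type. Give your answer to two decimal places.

16.52

Lemon type (on-path payoff 4574) won't mimic when 4574 ≥ 11754 − 489·w*, i.e. w* ≥ 14.68.
Average type (on-path payoff 8022 − 345×5.7 = 6055.5) won't mimic when 6055.5 ≥ 11754 − 345·w*, i.e. w* ≥ 16.52.
Both must hold, so w* = max(14.68, 16.52) = 16.52. The average type's constraint binds.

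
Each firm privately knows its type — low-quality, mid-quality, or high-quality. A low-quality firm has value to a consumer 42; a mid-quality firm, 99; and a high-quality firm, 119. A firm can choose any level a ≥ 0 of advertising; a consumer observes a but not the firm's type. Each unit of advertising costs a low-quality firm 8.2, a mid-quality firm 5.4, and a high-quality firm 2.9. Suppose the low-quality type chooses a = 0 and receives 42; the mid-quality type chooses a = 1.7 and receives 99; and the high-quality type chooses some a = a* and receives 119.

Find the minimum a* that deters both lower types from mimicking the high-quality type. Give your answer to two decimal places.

9.39

Mid-quality type (on-path payoff 99 − 5.4×1.7 = 89.82) won't mimic when 89.82 ≥ 119 − 5.4·a*, i.e. a* ≥ 5.40.
Low-quality type (on-path payoff 42) won't mimic when 42 ≥ 119 − 8.2·a*, i.e. a* ≥ 9.39.
Both must hold, so a* = max(9.39, 5.40) = 9.39. The low-quality type's constraint binds.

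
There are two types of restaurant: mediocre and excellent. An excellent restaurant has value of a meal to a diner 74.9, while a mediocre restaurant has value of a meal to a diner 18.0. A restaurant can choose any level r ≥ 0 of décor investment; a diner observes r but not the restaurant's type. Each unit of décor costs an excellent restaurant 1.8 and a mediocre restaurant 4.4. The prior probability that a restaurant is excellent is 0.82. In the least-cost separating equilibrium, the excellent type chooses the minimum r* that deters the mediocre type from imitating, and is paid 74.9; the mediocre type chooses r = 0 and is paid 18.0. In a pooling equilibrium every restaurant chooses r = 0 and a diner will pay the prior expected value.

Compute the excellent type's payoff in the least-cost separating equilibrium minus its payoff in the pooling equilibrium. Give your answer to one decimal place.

Least-cost separating signal: r* solves 18.0 = 74.9 − 4.4·r*, so r* = (74.9 − 18.0)/4.4 ≈ 12.9318.
Excellent type's separating payoff: 74.9 − 1.8 × r* = 74.9 − 1.8 × (74.9 − 18.0)/4.4 = 74.9 − 102.42/4.4 ≈ 51.623.
Pooling payoff: 0.82 × 74.9 + 0.18 × 18.0 = 64.658.
Difference: 51.623 − 64.658 = -13.035, i.e. -13.0 to one decimal place.
The excellent type would prefer the pooling outcome.

-13.0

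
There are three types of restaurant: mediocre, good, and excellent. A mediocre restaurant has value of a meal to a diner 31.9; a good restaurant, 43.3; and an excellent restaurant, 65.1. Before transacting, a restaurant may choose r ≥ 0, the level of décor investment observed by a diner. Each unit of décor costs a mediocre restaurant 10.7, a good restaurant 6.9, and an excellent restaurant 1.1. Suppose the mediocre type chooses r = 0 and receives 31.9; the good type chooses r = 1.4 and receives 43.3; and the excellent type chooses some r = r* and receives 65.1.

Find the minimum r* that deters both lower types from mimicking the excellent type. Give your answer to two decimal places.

4.56

Good type (on-path payoff 43.3 − 6.9×1.4 = 33.64) won't mimic when 33.64 ≥ 65.1 − 6.9·r*, i.e. r* ≥ 4.56.
Mediocre type (on-path payoff 31.9) won't mimic when 31.9 ≥ 65.1 − 10.7·r*, i.e. r* ≥ 3.10.
Both must hold, so r* = max(3.10, 4.56) = 4.56. The good type's constraint binds.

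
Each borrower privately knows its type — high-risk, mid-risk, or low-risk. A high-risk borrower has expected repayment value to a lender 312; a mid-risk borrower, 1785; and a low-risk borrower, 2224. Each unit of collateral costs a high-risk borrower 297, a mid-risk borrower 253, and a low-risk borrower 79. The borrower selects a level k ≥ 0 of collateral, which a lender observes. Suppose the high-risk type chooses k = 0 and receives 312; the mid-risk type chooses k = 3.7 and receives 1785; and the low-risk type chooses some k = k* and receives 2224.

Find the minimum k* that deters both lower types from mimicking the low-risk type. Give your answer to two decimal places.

6.44

High-risk type (on-path payoff 312) won't mimic when 312 ≥ 2224 − 297·k*, i.e. k* ≥ 6.44.
Mid-risk type (on-path payoff 1785 − 253×3.7 = 848.9) won't mimic when 848.9 ≥ 2224 − 253·k*, i.e. k* ≥ 5.44.
Both must hold, so k* = max(6.44, 5.44) = 6.44. The high-risk type's constraint binds.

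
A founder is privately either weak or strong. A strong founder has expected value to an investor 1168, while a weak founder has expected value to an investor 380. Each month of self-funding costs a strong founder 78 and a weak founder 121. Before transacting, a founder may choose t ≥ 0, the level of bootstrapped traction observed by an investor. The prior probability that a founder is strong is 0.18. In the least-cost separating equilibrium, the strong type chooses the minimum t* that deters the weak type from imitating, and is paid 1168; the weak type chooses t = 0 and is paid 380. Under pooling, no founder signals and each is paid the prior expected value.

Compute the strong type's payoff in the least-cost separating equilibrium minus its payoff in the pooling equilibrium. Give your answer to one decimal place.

Least-cost separating signal: t* solves 380 = 1168 − 121·t*, so t* = (1168 − 380)/121 ≈ 6.5124.
Strong type's separating payoff: 1168 − 78 × t* = 1168 − 78 × (1168 − 380)/121 = 1168 − 61464/121 ≈ 660.033.
Pooling payoff: 0.18 × 1168 + 0.82 × 380 = 521.84.
Difference: 660.033 − 521.84 = 138.193, i.e. 138.2 to one decimal place.
The strong type prefers to separate.

138.2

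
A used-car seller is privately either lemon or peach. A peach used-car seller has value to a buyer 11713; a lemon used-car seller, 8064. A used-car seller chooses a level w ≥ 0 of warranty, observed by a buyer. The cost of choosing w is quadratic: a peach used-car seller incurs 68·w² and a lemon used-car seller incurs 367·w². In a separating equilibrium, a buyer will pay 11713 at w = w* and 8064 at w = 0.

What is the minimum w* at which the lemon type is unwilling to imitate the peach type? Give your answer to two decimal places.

3.15

The lemon type at w = 0 receives 8064; imitating at w* yields 11713 − 367·w*².
Indifference: 8064 = 11713 − 367·w*², so w*² = (11713 − 8064) / 367 ≈ 9.9428.
w* = √9.9428 ≈ 3.15.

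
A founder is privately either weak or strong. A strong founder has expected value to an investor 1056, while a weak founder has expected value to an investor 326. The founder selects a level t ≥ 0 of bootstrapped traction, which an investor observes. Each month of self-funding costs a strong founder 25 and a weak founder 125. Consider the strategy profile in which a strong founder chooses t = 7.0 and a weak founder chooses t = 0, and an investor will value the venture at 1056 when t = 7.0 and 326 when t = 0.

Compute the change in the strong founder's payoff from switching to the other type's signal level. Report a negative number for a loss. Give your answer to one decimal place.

Playing t = 7.0 the strong founder receives 1056 − 25 × 7.0 = 881.
Deviating to t = 0 yields 326 instead.
Gain from deviating: 326 − 881 = -555.0.
The gain is negative, so the strong type's incentive-compatibility constraint is satisfied.

-555.0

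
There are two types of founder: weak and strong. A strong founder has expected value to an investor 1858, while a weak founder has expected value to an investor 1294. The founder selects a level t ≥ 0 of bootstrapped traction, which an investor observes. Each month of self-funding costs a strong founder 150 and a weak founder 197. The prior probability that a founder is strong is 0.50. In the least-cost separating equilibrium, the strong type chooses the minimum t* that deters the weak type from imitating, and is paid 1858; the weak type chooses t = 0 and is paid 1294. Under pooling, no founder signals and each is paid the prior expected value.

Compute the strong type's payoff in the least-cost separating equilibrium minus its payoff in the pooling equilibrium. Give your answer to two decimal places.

-147.44

Least-cost separating signal: t* solves 1294 = 1858 − 197·t*, so t* = (1858 − 1294)/197 ≈ 2.8629.
Strong type's separating payoff: 1858 − 150 × t* = 1858 − 150 × (1858 − 1294)/197 = 1858 − 84600/197 ≈ 1428.5584.
Pooling payoff: 0.50 × 1858 + 0.50 × 1294 = 1576.
Difference: 1428.5584 − 1576 = -147.4416, i.e. -147.44 to two decimal places.
The strong type would prefer the pooling outcome.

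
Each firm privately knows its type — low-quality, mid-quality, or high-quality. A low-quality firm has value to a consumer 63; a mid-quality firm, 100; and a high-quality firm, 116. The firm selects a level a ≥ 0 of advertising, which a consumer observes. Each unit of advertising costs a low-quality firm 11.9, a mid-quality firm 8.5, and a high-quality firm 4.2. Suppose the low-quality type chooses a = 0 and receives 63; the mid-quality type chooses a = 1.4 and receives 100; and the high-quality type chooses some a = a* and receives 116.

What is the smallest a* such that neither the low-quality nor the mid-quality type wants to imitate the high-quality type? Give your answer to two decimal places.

Mid-quality type (on-path payoff 100 − 8.5×1.4 = 88.1) won't mimic when 88.1 ≥ 116 − 8.5·a*, i.e. a* ≥ 3.28.
Low-quality type (on-path payoff 63) won't mimic when 63 ≥ 116 − 11.9·a*, i.e. a* ≥ 4.45.
Both must hold, so a* = max(4.45, 3.28) = 4.45. The low-quality type's constraint binds.

4.45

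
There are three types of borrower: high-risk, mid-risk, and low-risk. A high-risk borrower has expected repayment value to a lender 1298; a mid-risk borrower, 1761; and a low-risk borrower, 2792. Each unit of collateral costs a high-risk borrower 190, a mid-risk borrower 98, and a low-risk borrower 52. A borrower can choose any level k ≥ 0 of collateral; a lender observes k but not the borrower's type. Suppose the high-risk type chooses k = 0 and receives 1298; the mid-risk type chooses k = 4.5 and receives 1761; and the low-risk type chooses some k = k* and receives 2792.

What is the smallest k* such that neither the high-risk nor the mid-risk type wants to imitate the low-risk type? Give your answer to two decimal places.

15.02

Mid-risk type (on-path payoff 1761 − 98×4.5 = 1320) won't mimic when 1320 ≥ 2792 − 98·k*, i.e. k* ≥ 15.02.
High-risk type (on-path payoff 1298) won't mimic when 1298 ≥ 2792 − 190·k*, i.e. k* ≥ 7.86.
Both must hold, so k* = max(7.86, 15.02) = 15.02. The mid-risk type's constraint binds.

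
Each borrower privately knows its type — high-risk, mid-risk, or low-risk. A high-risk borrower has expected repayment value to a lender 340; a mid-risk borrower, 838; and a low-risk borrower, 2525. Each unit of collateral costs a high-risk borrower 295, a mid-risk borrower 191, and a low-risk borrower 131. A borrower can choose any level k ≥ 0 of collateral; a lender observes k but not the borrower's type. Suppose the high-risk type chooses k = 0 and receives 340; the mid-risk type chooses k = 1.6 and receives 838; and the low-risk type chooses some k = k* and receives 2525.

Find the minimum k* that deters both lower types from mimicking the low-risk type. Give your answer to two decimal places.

High-risk type (on-path payoff 340) won't mimic when 340 ≥ 2525 − 295·k*, i.e. k* ≥ 7.41.
Mid-risk type (on-path payoff 838 − 191×1.6 = 532.4) won't mimic when 532.4 ≥ 2525 − 191·k*, i.e. k* ≥ 10.43.
Both must hold, so k* = max(7.41, 10.43) = 10.43. The mid-risk type's constraint binds.

10.43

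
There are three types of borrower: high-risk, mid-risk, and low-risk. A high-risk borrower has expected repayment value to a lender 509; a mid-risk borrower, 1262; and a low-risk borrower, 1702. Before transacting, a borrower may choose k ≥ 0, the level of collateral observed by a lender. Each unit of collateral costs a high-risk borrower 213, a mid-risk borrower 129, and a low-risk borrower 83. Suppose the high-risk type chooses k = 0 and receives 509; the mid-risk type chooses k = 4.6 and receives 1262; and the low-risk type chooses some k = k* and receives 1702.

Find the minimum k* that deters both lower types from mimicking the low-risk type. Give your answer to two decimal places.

8.01

Mid-risk type (on-path payoff 1262 − 129×4.6 = 668.6) won't mimic when 668.6 ≥ 1702 − 129·k*, i.e. k* ≥ 8.01.
High-risk type (on-path payoff 509) won't mimic when 509 ≥ 1702 − 213·k*, i.e. k* ≥ 5.60.
Both must hold, so k* = max(5.60, 8.01) = 8.01. The mid-risk type's constraint binds.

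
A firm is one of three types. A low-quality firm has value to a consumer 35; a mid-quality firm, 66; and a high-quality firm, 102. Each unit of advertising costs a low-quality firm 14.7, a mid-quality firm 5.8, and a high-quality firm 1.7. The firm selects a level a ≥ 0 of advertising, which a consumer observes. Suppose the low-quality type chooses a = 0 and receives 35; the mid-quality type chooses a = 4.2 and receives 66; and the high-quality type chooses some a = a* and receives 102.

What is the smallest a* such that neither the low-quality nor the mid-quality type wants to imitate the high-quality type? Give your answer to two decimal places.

10.41

Mid-quality type (on-path payoff 66 − 5.8×4.2 = 41.64) won't mimic when 41.64 ≥ 102 − 5.8·a*, i.e. a* ≥ 10.41.
Low-quality type (on-path payoff 35) won't mimic when 35 ≥ 102 − 14.7·a*, i.e. a* ≥ 4.56.
Both must hold, so a* = max(4.56, 10.41) = 10.41. The mid-quality type's constraint binds.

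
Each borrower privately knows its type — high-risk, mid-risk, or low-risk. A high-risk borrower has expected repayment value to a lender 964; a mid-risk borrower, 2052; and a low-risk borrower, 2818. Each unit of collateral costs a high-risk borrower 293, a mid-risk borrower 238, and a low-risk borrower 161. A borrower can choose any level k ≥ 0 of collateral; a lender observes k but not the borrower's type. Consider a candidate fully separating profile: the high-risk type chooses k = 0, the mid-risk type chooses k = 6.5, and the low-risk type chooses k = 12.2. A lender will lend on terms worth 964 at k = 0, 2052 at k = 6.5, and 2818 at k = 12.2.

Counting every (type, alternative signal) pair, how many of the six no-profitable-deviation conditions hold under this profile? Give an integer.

Mid-risk (own payoff 2052 − 238×6.5 = 505): to k=0 gives 964 → profitable ✗; to k=12.2 gives 2818 − 238×12.2 = -85.6 → no gain ✓.
High-risk (own payoff 964): to k=6.5 gives 2052 − 293×6.5 = 147.5 → no gain ✓; to k=12.2 gives 2818 − 293×12.2 = -756.6 → no gain ✓.
Low-risk (own payoff 2818 − 161×12.2 = 853.8): to k=0 gives 964 → profitable ✗; to k=6.5 gives 2052 − 161×6.5 = 1005.5 → profitable ✗.
3 of the 6 constraints hold; not an equilibrium.

3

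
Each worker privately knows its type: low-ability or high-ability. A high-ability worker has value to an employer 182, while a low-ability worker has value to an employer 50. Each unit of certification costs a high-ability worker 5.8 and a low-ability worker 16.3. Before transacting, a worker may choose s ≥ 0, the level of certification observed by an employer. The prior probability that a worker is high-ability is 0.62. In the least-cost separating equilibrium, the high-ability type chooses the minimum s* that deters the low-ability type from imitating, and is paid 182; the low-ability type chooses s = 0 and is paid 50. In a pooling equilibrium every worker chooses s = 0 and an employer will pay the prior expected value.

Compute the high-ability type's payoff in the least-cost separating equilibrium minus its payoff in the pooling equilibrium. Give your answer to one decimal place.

Least-cost separating signal: s* solves 50 = 182 − 16.3·s*, so s* = (182 − 50)/16.3 ≈ 8.0982.
High-ability type's separating payoff: 182 − 5.8 × s* = 182 − 5.8 × (182 − 50)/16.3 = 182 − 765.6/16.3 ≈ 135.031.
Pooling payoff: 0.62 × 182 + 0.38 × 50 = 131.84.
Difference: 135.031 − 131.84 = 3.191, i.e. 3.2 to one decimal place.
The high-ability type prefers to separate.

3.2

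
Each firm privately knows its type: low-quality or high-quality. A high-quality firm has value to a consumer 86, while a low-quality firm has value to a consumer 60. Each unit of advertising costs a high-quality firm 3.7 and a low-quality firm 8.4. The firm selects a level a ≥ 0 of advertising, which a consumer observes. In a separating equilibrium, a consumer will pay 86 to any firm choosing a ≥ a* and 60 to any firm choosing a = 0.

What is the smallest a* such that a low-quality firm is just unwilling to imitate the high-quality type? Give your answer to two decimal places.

3.10

A low-quality firm choosing a = 0 receives 60.
Imitating at a* instead would pay 86 at cost 8.4·a*, netting 86 − 8.4·a*.
Indifference: 60 = 86 − 8.4·a*, so a* = (86 − 60) / 8.4 ≈ 3.10.
At a* the low-quality type's incentive constraint just binds; the high-quality type strictly prefers a* since its per-unit cost is lower.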